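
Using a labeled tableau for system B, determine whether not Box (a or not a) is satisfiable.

Unsatisfiable (every branch closes)

1. not Box (a or not a), w0
2. not (a or not a), w1
3. not a, w1
4. a, w1
Accessibility: w0Rw0, w0Rw1, w1Rw0, w1Rw1
Branch closes: a and not a both at w1.
(One branch shown.) All branches close.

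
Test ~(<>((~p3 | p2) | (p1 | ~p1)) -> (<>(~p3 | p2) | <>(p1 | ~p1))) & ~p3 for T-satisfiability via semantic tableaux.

1. ~(<>((~p3 | p2) | (p1 | ~p1)) -> (<>(~p3 | p2) | <>(p1 | ~p1))) & ~p3, 0
2. ~(<>((~p3 | p2) | (p1 | ~p1)) -> (<>(~p3 | p2) | <>(p1 | ~p1))), 0
3. ~p3, 0
4. <>((~p3 | p2) | (p1 | ~p1)), 0
5. ~(<>(~p3 | p2) | <>(p1 | ~p1)), 0
6. ~<>(~p3 | p2), 0
7. ~<>(p1 | ~p1), 0
8. ~(~p3 | p2), 0
9. p3, 0
10. ~p2, 0
Accessibility: 0R0
Branch closes: p3 and ~p3 both at 0.
(One branch shown.) All branches close.

Unsatisfiable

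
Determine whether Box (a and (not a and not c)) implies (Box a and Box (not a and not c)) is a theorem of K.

Valid in K

Tableau for the negation not (Box (a and (not a and not c)) implies (Box a and Box (not a and not c))):
1. not (Box (a and (not a and not c)) implies (Box a and Box (not a and not c))), w0
2. Box (a and (not a and not c)), w0   [neg-implies-rule on 1]
3. not (Box a and Box (not a and not c)), w0   [neg-implies-rule on 1]
4. not Box (not a and not c), w0   [neg-and-rule on 3 (branches; this branch)]
5. not (not a and not c), w1   [neg-Box-rule on 4: fresh world w1, w0Rw1]
6. a and (not a and not c), w1   [Box-rule on 2 via w0Rw1]
7. a, w1   [and-rule on 6]
8. not a and not c, w1   [and-rule on 6]
9. not a, w1   [and-rule on 8]
10. not c, w1   [and-rule on 8]
Accessibility: w0Rw1
Branch closes: a and not a both at w1.
All branches of the negation close; one closing branch shown above.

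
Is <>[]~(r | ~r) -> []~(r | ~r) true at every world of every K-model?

Tableau for the negation ~(<>[]~(r | ~r) -> []~(r | ~r)):
1. ~(<>[]~(r | ~r) -> []~(r | ~r)), w0
2. <>[]~(r | ~r), w0
3. ~[]~(r | ~r), w0
4. []~(r | ~r), w1
5. r | ~r, w2
6. ~r, w2
Accessibility: w0Rw1, w0Rw2
The negation has an open branch (countermodel exists).

Not valid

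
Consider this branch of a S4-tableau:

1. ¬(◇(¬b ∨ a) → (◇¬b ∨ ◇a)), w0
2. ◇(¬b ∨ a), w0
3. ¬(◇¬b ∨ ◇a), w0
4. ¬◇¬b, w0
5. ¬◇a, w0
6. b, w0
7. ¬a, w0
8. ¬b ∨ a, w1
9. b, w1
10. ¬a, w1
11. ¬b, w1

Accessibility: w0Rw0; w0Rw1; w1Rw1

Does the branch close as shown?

Closed

Both b and ¬b appear at w1.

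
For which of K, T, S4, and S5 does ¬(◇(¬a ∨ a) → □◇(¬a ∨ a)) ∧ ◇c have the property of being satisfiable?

K-tableau for the formula:
1. ¬(◇(¬a ∨ a) → □◇(¬a ∨ a)) ∧ ◇c, 0
2. ¬(◇(¬a ∨ a) → □◇(¬a ∨ a)), 0
3. ◇c, 0
4. ◇(¬a ∨ a), 0
5. ¬□◇(¬a ∨ a), 0
6. c, 1
7. ¬a ∨ a, 2
8. a, 2
9. ¬◇(¬a ∨ a), 3
Accessibility: 0R1, 0R2, 0R3
Complete open branch: satisfiable in K.
T-tableau for the formula:
1. ¬(◇(¬a ∨ a) → □◇(¬a ∨ a)) ∧ ◇c, 0
2. ¬(◇(¬a ∨ a) → □◇(¬a ∨ a)), 0
3. ◇c, 0
4. ◇(¬a ∨ a), 0
5. ¬□◇(¬a ∨ a), 0
6. c, 1
7. ¬a ∨ a, 2
8. a, 2
9. ¬◇(¬a ∨ a), 3
10. ¬(¬a ∨ a), 3
11. a, 3
12. ¬a, 3
Accessibility: 0R0, 0R1, 0R2, 0R3, 1R1, 2R2, 3R3
Branch closes: a and ¬a both at 3.
Every branch closes (one shown): unsatisfiable in T, hence also in S4, S5 (every S4/S5-frame is a T-frame).

K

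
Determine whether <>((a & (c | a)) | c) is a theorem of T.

Not valid

Tableau for the negation ~<>((a & (c | a)) | c):
1. ~<>((a & (c | a)) | c), w0
2. ~((a & (c | a)) | c), w0
3. ~(a & (c | a)), w0
4. ~c, w0
5. ~(c | a), w0
6. ~a, w0
Accessibility: w0Rw0
The negation has an open branch (countermodel exists).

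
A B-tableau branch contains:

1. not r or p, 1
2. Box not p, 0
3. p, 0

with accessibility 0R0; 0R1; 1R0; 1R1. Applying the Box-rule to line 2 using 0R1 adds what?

not p, 1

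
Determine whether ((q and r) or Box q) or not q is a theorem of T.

Not valid

Tableau for the negation not (((q and r) or Box q) or not q):
1. not (((q and r) or Box q) or not q), u
2. not ((q and r) or Box q), u
3. q, u
4. not (q and r), u
5. not Box q, u
6. not r, u
7. not q, v
Accessibility: uRu, uRv, vRv
The negation has an open branch (countermodel exists).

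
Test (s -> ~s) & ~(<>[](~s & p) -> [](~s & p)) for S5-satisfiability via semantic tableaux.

Unsatisfiable

1. (s -> ~s) & ~(<>[](~s & p) -> [](~s & p)), u
2. s -> ~s, u   [&-rule on 1]
3. ~(<>[](~s & p) -> [](~s & p)), u   [&-rule on 1]
4. <>[](~s & p), u   [~->-rule on 3]
5. ~[](~s & p), u   [~->-rule on 3]
6. ~s, u   [->-rule on 2 (branches; this branch)]
7. [](~s & p), v   [<>-rule on 4: fresh world v, uRv]
8. ~s & p, u   [[]-rule on 7 via vRu]
9. p, u   [&-rule on 8]
10. ~s & p, v   [[]-rule on 7 via vRv]
11. ~s, v   [&-rule on 10]
12. p, v   [&-rule on 10]
13. ~(~s & p), w   [~[]-rule on 5: fresh world w, uRw]
14. ~s & p, w   [[]-rule on 7 via vRw]
15. ~s, w   [&-rule on 14]
16. p, w   [&-rule on 14]
17. ~p, w   [~&-rule on 13 (branches; this branch)]
Accessibility: uRu, uRv, uRw, vRu, vRv, vRw, wRu, wRv, wRw
Branch closes: p and ~p both at w.
All branches of the tableau close; one closing branch shown above.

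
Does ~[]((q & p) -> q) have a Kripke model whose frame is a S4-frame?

Unsatisfiable (every branch closes)

1. ~[]((q & p) -> q), w0
2. ~((q & p) -> q), w1
3. q & p, w1
4. ~q, w1
5. q, w1
6. p, w1
Accessibility: w0Rw0, w0Rw1, w1Rw1
Branch closes: q and ~q both at w1.
(One branch shown.) All branches close.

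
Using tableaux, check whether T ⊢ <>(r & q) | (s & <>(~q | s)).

Tableau for the negation ~(<>(r & q) | (s & <>(~q | s))):
1. ~(<>(r & q) | (s & <>(~q | s))), 0
2. ~<>(r & q), 0
3. ~(s & <>(~q | s)), 0
4. ~(r & q), 0
5. ~<>(~q | s), 0
6. ~(~q | s), 0
7. q, 0
8. ~s, 0
9. ~r, 0
Accessibility: 0R0
The negation has an open branch (countermodel exists).

No, not valid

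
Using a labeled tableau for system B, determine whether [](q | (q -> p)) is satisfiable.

1. [](q | (q -> p)), w0
2. q | (q -> p), w0   [[]-rule on 1 via w0Rw0]
3. q -> p, w0   [|-rule on 2 (branches; this branch)]
4. p, w0   [->-rule on 3 (branches; this branch)]
Accessibility: w0Rw0

Satisfiable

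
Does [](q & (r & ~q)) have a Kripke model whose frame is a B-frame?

1. [](q & (r & ~q)), w0
2. q & (r & ~q), w0
3. q, w0
4. r & ~q, w0
5. r, w0
6. ~q, w0
Accessibility: w0Rw0
Branch closes: q and ~q both at w0.
Every branch closes; the branch above is one of them.

Unsatisfiable (every branch closes)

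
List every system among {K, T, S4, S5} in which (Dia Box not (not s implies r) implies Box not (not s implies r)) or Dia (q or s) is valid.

S5

S5-tableau for the negation not ((Dia Box not (not s implies r) implies Box not (not s implies r)) or Dia (q or s)):
1. not ((Dia Box not (not s implies r) implies Box not (not s implies r)) or Dia (q or s)), w0
2. not (Dia Box not (not s implies r) implies Box not (not s implies r)), w0
3. not Dia (q or s), w0
4. Dia Box not (not s implies r), w0
5. not Box not (not s implies r), w0
6. not (q or s), w0
7. not q, w0
8. not s, w0
9. Box not (not s implies r), w1
10. not (q or s), w1
11. not q, w1
12. not s, w1
13. not (not s implies r), w0
14. not r, w0
15. not (not s implies r), w1
16. not r, w1
17. not s implies r, w2
18. not (q or s), w2
19. not q, w2
20. not s, w2
21. not (not s implies r), w2
22. not r, w2
23. r, w2
Accessibility: w0Rw0, w0Rw1, w0Rw2, w1Rw0, w1Rw1, w1Rw2, w2Rw0, w2Rw1, w2Rw2
Branch closes: r and not r both at w2.
Every branch closes (one shown): valid in S5.
S4-tableau for the negation not ((Dia Box not (not s implies r) implies Box not (not s implies r)) or Dia (q or s)):
1. not ((Dia Box not (not s implies r) implies Box not (not s implies r)) or Dia (q or s)), w0
2. not (Dia Box not (not s implies r) implies Box not (not s implies r)), w0
3. not Dia (q or s), w0
4. Dia Box not (not s implies r), w0
5. not Box not (not s implies r), w0
6. not (q or s), w0
7. not q, w0
8. not s, w0
9. Box not (not s implies r), w1
10. not (q or s), w1
11. not q, w1
12. not s, w1
13. not (not s implies r), w1
14. not r, w1
15. not s implies r, w2
16. not (q or s), w2
17. not q, w2
18. not s, w2
19. r, w2
Accessibility: w0Rw0, w0Rw1, w0Rw2, w1Rw1, w2Rw2
Complete open branch: countermodel on an S4-frame, so not valid in S4, nor in K, T (the same frame is also a K-frame and a T-frame).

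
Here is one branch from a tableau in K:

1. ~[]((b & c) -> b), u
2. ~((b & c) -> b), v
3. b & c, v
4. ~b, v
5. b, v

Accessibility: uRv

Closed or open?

Yes, closed

Both b and ~b appear at v.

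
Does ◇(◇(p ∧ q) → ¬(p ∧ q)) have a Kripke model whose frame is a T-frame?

Yes, satisfiable

1. ◇(◇(p ∧ q) → ¬(p ∧ q)), 0
2. ◇(p ∧ q) → ¬(p ∧ q), 1
3. ¬(p ∧ q), 1
4. ¬q, 1
Accessibility: 0R0, 0R1, 1R1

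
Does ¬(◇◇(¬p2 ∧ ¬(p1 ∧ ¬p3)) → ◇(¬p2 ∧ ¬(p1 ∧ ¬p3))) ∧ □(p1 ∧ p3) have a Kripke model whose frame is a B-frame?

1. ¬(◇◇(¬p2 ∧ ¬(p1 ∧ ¬p3)) → ◇(¬p2 ∧ ¬(p1 ∧ ¬p3))) ∧ □(p1 ∧ p3), 0
2. ¬(◇◇(¬p2 ∧ ¬(p1 ∧ ¬p3)) → ◇(¬p2 ∧ ¬(p1 ∧ ¬p3))), 0   [∧-rule on 1]
3. □(p1 ∧ p3), 0   [∧-rule on 1]
4. ◇◇(¬p2 ∧ ¬(p1 ∧ ¬p3)), 0   [¬→-rule on 2]
5. ¬◇(¬p2 ∧ ¬(p1 ∧ ¬p3)), 0   [¬→-rule on 2]
6. p1 ∧ p3, 0   [□-rule on 3 via 0R0]
7. p1, 0   [∧-rule on 6]
8. p3, 0   [∧-rule on 6]
9. ¬(¬p2 ∧ ¬(p1 ∧ ¬p3)), 0   [¬◇-rule on 5 via 0R0]
10. p2, 0   [¬∧-rule on 9 (branches; this branch)]
11. ◇(¬p2 ∧ ¬(p1 ∧ ¬p3)), 1   [◇-rule on 4: fresh world 1, 0R1]
12. p1 ∧ p3, 1   [□-rule on 3 via 0R1]
13. p1, 1   [∧-rule on 12]
14. p3, 1   [∧-rule on 12]
15. ¬(¬p2 ∧ ¬(p1 ∧ ¬p3)), 1   [¬◇-rule on 5 via 0R1]
16. p2, 1   [¬∧-rule on 15 (branches; this branch)]
17. ¬p2 ∧ ¬(p1 ∧ ¬p3), 2   [◇-rule on 11: fresh world 2, 1R2]
18. ¬p2, 2   [∧-rule on 17]
19. ¬(p1 ∧ ¬p3), 2   [∧-rule on 17]
20. p3, 2   [¬∧-rule on 19 (branches; this branch)]
Accessibility: 0R0, 0R1, 1R0, 1R1, 1R2, 2R1, 2R2

Satisfiable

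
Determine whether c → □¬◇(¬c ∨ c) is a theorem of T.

Invalid (countermodel exists)

Tableau for the negation ¬(c → □¬◇(¬c ∨ c)):
1. ¬(c → □¬◇(¬c ∨ c)), 0
2. c, 0
3. ¬□¬◇(¬c ∨ c), 0
4. ◇(¬c ∨ c), 1
5. ¬c ∨ c, 2
6. c, 2
Accessibility: 0R0, 0R1, 1R1, 1R2, 2R2
The negation has an open branch (countermodel exists).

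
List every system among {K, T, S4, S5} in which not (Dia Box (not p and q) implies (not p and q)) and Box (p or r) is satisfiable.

S4-tableau for the formula:
1. not (Dia Box (not p and q) implies (not p and q)) and Box (p or r), u
2. not (Dia Box (not p and q) implies (not p and q)), u
3. Box (p or r), u
4. Dia Box (not p and q), u
5. not (not p and q), u
6. p or r, u
7. not q, u
8. r, u
9. Box (not p and q), v
10. p or r, v
11. not p and q, v
12. not p, v
13. q, v
14. r, v
Accessibility: uRu, uRv, vRv
Complete open branch: satisfiable in S4, hence also in K, T (this S4-model is also a K-model and a T-model).
S5-tableau for the formula:
1. not (Dia Box (not p and q) implies (not p and q)) and Box (p or r), u
2. not (Dia Box (not p and q) implies (not p and q)), u
3. Box (p or r), u
4. Dia Box (not p and q), u
5. not (not p and q), u
6. p or r, u
7. not q, u
8. r, u
9. Box (not p and q), v
10. p or r, v
11. not p and q, u
12. not p, u
13. q, u
Accessibility: uRu, uRv, vRu, vRv
Branch closes: q and not q both at u.
Every branch closes (one shown): unsatisfiable in S5.

K, T, S4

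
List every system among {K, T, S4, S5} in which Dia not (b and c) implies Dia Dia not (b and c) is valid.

T, S4, S5

K-tableau for the negation not (Dia not (b and c) implies Dia Dia not (b and c)):
1. not (Dia not (b and c) implies Dia Dia not (b and c)), w0
2. Dia not (b and c), w0
3. not Dia Dia not (b and c), w0
4. not (b and c), w1
5. not Dia not (b and c), w1
6. not c, w1
Accessibility: w0Rw1
Complete open branch: countermodel on a K-frame, so not valid in K.
T-tableau for the negation not (Dia not (b and c) implies Dia Dia not (b and c)):
1. not (Dia not (b and c) implies Dia Dia not (b and c)), w0
2. Dia not (b and c), w0
3. not Dia Dia not (b and c), w0
4. not Dia not (b and c), w0
5. b and c, w0
6. b, w0
7. c, w0
8. not (b and c), w1
9. not Dia not (b and c), w1
10. b and c, w1
11. b, w1
12. c, w1
13. not c, w1
Accessibility: w0Rw0, w0Rw1, w1Rw1
Branch closes: c and not c both at w1.
Every branch closes (one shown): valid in T, hence also in S4, S5 (every theorem of T is a theorem of S4 and S5).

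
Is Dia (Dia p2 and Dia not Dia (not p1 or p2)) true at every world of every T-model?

Tableau for the negation not Dia (Dia p2 and Dia not Dia (not p1 or p2)):
1. not Dia (Dia p2 and Dia not Dia (not p1 or p2)), w0
2. not (Dia p2 and Dia not Dia (not p1 or p2)), w0
3. not Dia not Dia (not p1 or p2), w0
4. Dia (not p1 or p2), w0
5. not p1 or p2, w1
6. not (Dia p2 and Dia not Dia (not p1 or p2)), w1
7. Dia (not p1 or p2), w1
8. p2, w1
9. not Dia not Dia (not p1 or p2), w1
10. not p1 or p2, w2
11. Dia (not p1 or p2), w2
12. p2, w2
13. not p1 or p2, w3
14. p2, w3
Accessibility: w0Rw0, w0Rw1, w1Rw1, w1Rw2, w2Rw2, w2Rw3, w3Rw3
The negation has an open branch (countermodel exists).

Invalid (countermodel exists)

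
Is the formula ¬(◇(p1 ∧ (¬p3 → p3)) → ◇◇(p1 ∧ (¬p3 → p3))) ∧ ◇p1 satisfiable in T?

1. ¬(◇(p1 ∧ (¬p3 → p3)) → ◇◇(p1 ∧ (¬p3 → p3))) ∧ ◇p1, w0
2. ¬(◇(p1 ∧ (¬p3 → p3)) → ◇◇(p1 ∧ (¬p3 → p3))), w0   [∧-rule on 1]
3. ◇p1, w0   [∧-rule on 1]
4. ◇(p1 ∧ (¬p3 → p3)), w0   [¬→-rule on 2]
5. ¬◇◇(p1 ∧ (¬p3 → p3)), w0   [¬→-rule on 2]
6. ¬◇(p1 ∧ (¬p3 → p3)), w0   [¬◇-rule on 5 via w0Rw0]
7. ¬(p1 ∧ (¬p3 → p3)), w0   [¬◇-rule on 6 via w0Rw0]
8. ¬(¬p3 → p3), w0   [¬∧-rule on 7 (branches; this branch)]
9. ¬p3, w0   [¬→-rule on 8]
10. p1, w1   [◇-rule on 3: fresh world w1, w0Rw1]
11. ¬◇(p1 ∧ (¬p3 → p3)), w1   [¬◇-rule on 5 via w0Rw1]
12. ¬(p1 ∧ (¬p3 → p3)), w1   [¬◇-rule on 6 via w0Rw1]
13. ¬(¬p3 → p3), w1   [¬∧-rule on 12 (branches; this branch)]
14. ¬p3, w1   [¬→-rule on 13]
15. p1 ∧ (¬p3 → p3), w2   [◇-rule on 4: fresh world w2, w0Rw2]
16. p1, w2   [∧-rule on 15]
17. ¬p3 → p3, w2   [∧-rule on 15]
18. ¬◇(p1 ∧ (¬p3 → p3)), w2   [¬◇-rule on 5 via w0Rw2]
19. ¬(p1 ∧ (¬p3 → p3)), w2   [¬◇-rule on 6 via w0Rw2]
20. p3, w2   [→-rule on 17 (branches; this branch)]
21. ¬(¬p3 → p3), w2   [¬∧-rule on 19 (branches; this branch)]
22. ¬p3, w2   [¬→-rule on 21]
Accessibility: w0Rw0, w0Rw1, w0Rw2, w1Rw1, w2Rw2
Branch closes: p3 and ¬p3 both at w2.
(One branch shown.) All branches close.

Unsatisfiable (every branch closes)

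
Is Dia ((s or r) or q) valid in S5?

Tableau for the negation not Dia ((s or r) or q):
1. not Dia ((s or r) or q), w0
2. not ((s or r) or q), w0   [neg-Dia-rule on 1 via w0Rw0]
3. not (s or r), w0   [neg-or-rule on 2]
4. not q, w0   [neg-or-rule on 2]
5. not s, w0   [neg-or-rule on 3]
6. not r, w0   [neg-or-rule on 3]
Accessibility: w0Rw0
The negation has an open branch (countermodel exists).

No, not valid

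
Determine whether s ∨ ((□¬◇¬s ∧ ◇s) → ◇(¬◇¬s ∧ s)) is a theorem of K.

Yes, valid

Tableau for the negation ¬(s ∨ ((□¬◇¬s ∧ ◇s) → ◇(¬◇¬s ∧ s))):
1. ¬(s ∨ ((□¬◇¬s ∧ ◇s) → ◇(¬◇¬s ∧ s))), u
2. ¬s, u
3. ¬((□¬◇¬s ∧ ◇s) → ◇(¬◇¬s ∧ s)), u
4. □¬◇¬s ∧ ◇s, u
5. ¬◇(¬◇¬s ∧ s), u
6. □¬◇¬s, u
7. ◇s, u
8. s, v
9. ¬(¬◇¬s ∧ s), v
10. ¬◇¬s, v
11. ◇¬s, v
12. ¬s, w
13. s, w
Accessibility: uRv, vRw
Branch closes: s and ¬s both at w.
All branches of the negation close; one closing branch shown above.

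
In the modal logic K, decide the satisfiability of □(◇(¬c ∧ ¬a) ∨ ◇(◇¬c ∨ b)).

Yes, satisfiable

1. □(◇(¬c ∧ ¬a) ∨ ◇(◇¬c ∨ b)), w0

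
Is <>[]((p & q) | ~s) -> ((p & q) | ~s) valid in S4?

Tableau for the negation ~(<>[]((p & q) | ~s) -> ((p & q) | ~s)):
1. ~(<>[]((p & q) | ~s) -> ((p & q) | ~s)), 0
2. <>[]((p & q) | ~s), 0
3. ~((p & q) | ~s), 0
4. ~(p & q), 0
5. s, 0
6. ~q, 0
7. []((p & q) | ~s), 1
8. (p & q) | ~s, 1
9. ~s, 1
Accessibility: 0R0, 0R1, 1R1
The negation has an open branch (countermodel exists).

Not valid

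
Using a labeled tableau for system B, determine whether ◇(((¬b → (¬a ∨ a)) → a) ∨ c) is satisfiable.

1. ◇(((¬b → (¬a ∨ a)) → a) ∨ c), 0
2. ((¬b → (¬a ∨ a)) → a) ∨ c, 1
3. c, 1
Accessibility: 0R0, 0R1, 1R0, 1R1

Satisfiable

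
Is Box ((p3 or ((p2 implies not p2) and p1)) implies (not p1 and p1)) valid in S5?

Tableau for the negation not Box ((p3 or ((p2 implies not p2) and p1)) implies (not p1 and p1)):
1. not Box ((p3 or ((p2 implies not p2) and p1)) implies (not p1 and p1)), u
2. not ((p3 or ((p2 implies not p2) and p1)) implies (not p1 and p1)), v
3. p3 or ((p2 implies not p2) and p1), v
4. not (not p1 and p1), v
5. (p2 implies not p2) and p1, v
6. p2 implies not p2, v
7. p1, v
8. not p2, v
Accessibility: uRu, uRv, vRu, vRv
The negation has an open branch (countermodel exists).

Not valid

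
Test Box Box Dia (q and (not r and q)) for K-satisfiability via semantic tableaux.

1. Box Box Dia (q and (not r and q)), w0

Satisfiable (open branch found)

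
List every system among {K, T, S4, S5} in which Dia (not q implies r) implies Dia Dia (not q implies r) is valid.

T-tableau for the negation not (Dia (not q implies r) implies Dia Dia (not q implies r)):
1. not (Dia (not q implies r) implies Dia Dia (not q implies r)), w0
2. Dia (not q implies r), w0
3. not Dia Dia (not q implies r), w0
4. not Dia (not q implies r), w0
5. not (not q implies r), w0
6. not q, w0
7. not r, w0
8. not q implies r, w1
9. not Dia (not q implies r), w1
10. not (not q implies r), w1
11. not q, w1
12. not r, w1
13. r, w1
Accessibility: w0Rw0, w0Rw1, w1Rw1
Branch closes: r and not r both at w1.
Every branch closes (one shown): valid in T, hence also in S4, S5 (every theorem of T is a theorem of S4 and S5).
K-tableau for the negation not (Dia (not q implies r) implies Dia Dia (not q implies r)):
1. not (Dia (not q implies r) implies Dia Dia (not q implies r)), w0
2. Dia (not q implies r), w0
3. not Dia Dia (not q implies r), w0
4. not q implies r, w1
5. not Dia (not q implies r), w1
6. r, w1
Accessibility: w0Rw1
Complete open branch: countermodel on a K-frame, so not valid in K.

T, S4, S5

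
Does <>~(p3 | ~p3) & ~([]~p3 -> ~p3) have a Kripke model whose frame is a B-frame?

No, unsatisfiable

1. <>~(p3 | ~p3) & ~([]~p3 -> ~p3), 0
2. <>~(p3 | ~p3), 0
3. ~([]~p3 -> ~p3), 0
4. []~p3, 0
5. p3, 0
6. ~p3, 0
Accessibility: 0R0
Branch closes: p3 and ~p3 both at 0.
Every branch closes; the branch above is one of them.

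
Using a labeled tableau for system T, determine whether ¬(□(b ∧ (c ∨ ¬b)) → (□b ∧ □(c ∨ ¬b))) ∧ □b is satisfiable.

1. ¬(□(b ∧ (c ∨ ¬b)) → (□b ∧ □(c ∨ ¬b))) ∧ □b, u
2. ¬(□(b ∧ (c ∨ ¬b)) → (□b ∧ □(c ∨ ¬b))), u
3. □b, u
4. □(b ∧ (c ∨ ¬b)), u
5. ¬(□b ∧ □(c ∨ ¬b)), u
6. b, u
7. b ∧ (c ∨ ¬b), u
8. c ∨ ¬b, u
9. ¬□(c ∨ ¬b), u
10. c, u
11. ¬(c ∨ ¬b), v
12. ¬c, v
13. b, v
14. b ∧ (c ∨ ¬b), v
15. c ∨ ¬b, v
16. ¬b, v
Accessibility: uRu, uRv, vRv
Branch closes: b and ¬b both at v.
All branches of the tableau close; one closing branch shown above.

Unsatisfiable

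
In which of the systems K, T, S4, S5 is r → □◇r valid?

S5

S4-tableau for the negation ¬(r → □◇r):
1. ¬(r → □◇r), w0
2. r, w0
3. ¬□◇r, w0
4. ¬◇r, w1
5. ¬r, w1
Accessibility: w0Rw0, w0Rw1, w1Rw1
Complete open branch: countermodel on an S4-frame, so not valid in S4, nor in K, T (the same frame is also a K-frame and a T-frame).
S5-tableau for the negation ¬(r → □◇r):
1. ¬(r → □◇r), w0
2. r, w0
3. ¬□◇r, w0
4. ¬◇r, w1
5. ¬r, w0
Accessibility: w0Rw0, w0Rw1, w1Rw0, w1Rw1
Branch closes: r and ¬r both at w0.
Every branch closes (one shown): valid in S5.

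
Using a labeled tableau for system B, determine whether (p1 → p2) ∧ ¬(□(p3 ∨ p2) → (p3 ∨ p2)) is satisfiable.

Unsatisfiable

1. (p1 → p2) ∧ ¬(□(p3 ∨ p2) → (p3 ∨ p2)), 0
2. p1 → p2, 0
3. ¬(□(p3 ∨ p2) → (p3 ∨ p2)), 0
4. □(p3 ∨ p2), 0
5. ¬(p3 ∨ p2), 0
6. ¬p3, 0
7. ¬p2, 0
8. p3 ∨ p2, 0
9. ¬p1, 0
10. p2, 0
Accessibility: 0R0
Branch closes: p2 and ¬p2 both at 0.
(One branch shown.) All branches close.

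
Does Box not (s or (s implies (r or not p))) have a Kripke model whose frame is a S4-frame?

Unsatisfiable

1. Box not (s or (s implies (r or not p))), u
2. not (s or (s implies (r or not p))), u
3. not s, u
4. not (s implies (r or not p)), u
5. s, u
6. not (r or not p), u
Accessibility: uRu
Branch closes: s and not s both at u.
Every branch closes; the branch above is one of them.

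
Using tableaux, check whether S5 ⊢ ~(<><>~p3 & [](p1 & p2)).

Tableau for the negation <><>~p3 & [](p1 & p2):
1. <><>~p3 & [](p1 & p2), 0
2. <><>~p3, 0   [&-rule on 1]
3. [](p1 & p2), 0   [&-rule on 1]
4. p1 & p2, 0   [[]-rule on 3 via 0R0]
5. p1, 0   [&-rule on 4]
6. p2, 0   [&-rule on 4]
7. <>~p3, 1   [<>-rule on 2: fresh world 1, 0R1]
8. p1 & p2, 1   [[]-rule on 3 via 0R1]
9. p1, 1   [&-rule on 8]
10. p2, 1   [&-rule on 8]
11. ~p3, 2   [<>-rule on 7: fresh world 2, 1R2]
12. p1 & p2, 2   [[]-rule on 3 via 0R2]
13. p1, 2   [&-rule on 12]
14. p2, 2   [&-rule on 12]
Accessibility: 0R0, 0R1, 0R2, 1R0, 1R1, 1R2, 2R0, 2R1, 2R2
The negation has an open branch (countermodel exists).

No, not valid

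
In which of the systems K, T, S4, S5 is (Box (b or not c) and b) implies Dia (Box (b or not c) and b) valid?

K-tableau for the negation not ((Box (b or not c) and b) implies Dia (Box (b or not c) and b)):
1. not ((Box (b or not c) and b) implies Dia (Box (b or not c) and b)), 0
2. Box (b or not c) and b, 0   [neg-implies-rule on 1]
3. not Dia (Box (b or not c) and b), 0   [neg-implies-rule on 1]
4. Box (b or not c), 0   [and-rule on 2]
5. b, 0   [and-rule on 2]
Complete open branch: countermodel on a K-frame, so not valid in K.
T-tableau for the negation not ((Box (b or not c) and b) implies Dia (Box (b or not c) and b)):
1. not ((Box (b or not c) and b) implies Dia (Box (b or not c) and b)), 0
2. Box (b or not c) and b, 0   [neg-implies-rule on 1]
3. not Dia (Box (b or not c) and b), 0   [neg-implies-rule on 1]
4. Box (b or not c), 0   [and-rule on 2]
5. b, 0   [and-rule on 2]
6. not (Box (b or not c) and b), 0   [neg-Dia-rule on 3 via 0R0]
7. b or not c, 0   [Box-rule on 4 via 0R0]
8. not Box (b or not c), 0   [neg-and-rule on 6 (branches; this branch)]
9. not c, 0   [or-rule on 7 (branches; this branch)]
10. not (b or not c), 1   [neg-Box-rule on 8: fresh world 1, 0R1]
11. not b, 1   [neg-or-rule on 10]
12. c, 1   [neg-or-rule on 10]
13. not (Box (b or not c) and b), 1   [neg-Dia-rule on 3 via 0R1]
14. b or not c, 1   [Box-rule on 4 via 0R1]
15. not c, 1   [or-rule on 14 (branches; this branch)]
Accessibility: 0R0, 0R1, 1R1
Branch closes: c and not c both at 1.
Every branch closes (one shown): valid in T, hence also in S4, S5 (every theorem of T is a theorem of S4 and S5).

T, S4, S5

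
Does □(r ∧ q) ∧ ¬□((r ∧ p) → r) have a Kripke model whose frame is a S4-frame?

Unsatisfiable (every branch closes)

1. □(r ∧ q) ∧ ¬□((r ∧ p) → r), 0
2. □(r ∧ q), 0
3. ¬□((r ∧ p) → r), 0
4. r ∧ q, 0
5. r, 0
6. q, 0
7. ¬((r ∧ p) → r), 1
8. r ∧ p, 1
9. ¬r, 1
10. r, 1
11. p, 1
Accessibility: 0R0, 0R1, 1R1
Branch closes: r and ¬r both at 1.
(One branch shown.) All branches close.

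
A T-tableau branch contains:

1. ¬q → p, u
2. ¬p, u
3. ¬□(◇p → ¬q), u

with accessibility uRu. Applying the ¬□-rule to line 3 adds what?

a fresh world v with uRv, and ¬(◇p → ¬q) at v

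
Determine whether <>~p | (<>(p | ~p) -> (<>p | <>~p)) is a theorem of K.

Tableau for the negation ~(<>~p | (<>(p | ~p) -> (<>p | <>~p))):
1. ~(<>~p | (<>(p | ~p) -> (<>p | <>~p))), w0
2. ~<>~p, w0
3. ~(<>(p | ~p) -> (<>p | <>~p)), w0
4. <>(p | ~p), w0
5. ~(<>p | <>~p), w0
6. ~<>p, w0
7. p | ~p, w1
8. p, w1
9. ~p, w1
Accessibility: w0Rw1
Branch closes: p and ~p both at w1.
Every branch of the negation's tableau closes; the branch above is one of them.

Valid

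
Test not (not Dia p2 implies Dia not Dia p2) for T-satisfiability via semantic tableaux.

1. not (not Dia p2 implies Dia not Dia p2), w0
2. not Dia p2, w0
3. not Dia not Dia p2, w0
4. not p2, w0
5. Dia p2, w0
6. p2, w1
7. not p2, w1
Accessibility: w0Rw0, w0Rw1, w1Rw1
Branch closes: p2 and not p2 both at w1.
Every branch closes; the branch above is one of them.

Unsatisfiable (every branch closes)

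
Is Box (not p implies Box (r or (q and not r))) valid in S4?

Invalid (countermodel exists)

Tableau for the negation not Box (not p implies Box (r or (q and not r))):
1. not Box (not p implies Box (r or (q and not r))), 0
2. not (not p implies Box (r or (q and not r))), 1
3. not p, 1
4. not Box (r or (q and not r)), 1
5. not (r or (q and not r)), 2
6. not r, 2
7. not (q and not r), 2
8. not q, 2
Accessibility: 0R0, 0R1, 0R2, 1R1, 1R2, 2R2
The negation has an open branch (countermodel exists).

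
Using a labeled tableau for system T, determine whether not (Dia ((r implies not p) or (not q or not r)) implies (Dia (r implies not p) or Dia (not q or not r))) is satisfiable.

1. not (Dia ((r implies not p) or (not q or not r)) implies (Dia (r implies not p) or Dia (not q or not r))), 0
2. Dia ((r implies not p) or (not q or not r)), 0
3. not (Dia (r implies not p) or Dia (not q or not r)), 0
4. not Dia (r implies not p), 0
5. not Dia (not q or not r), 0
6. not (r implies not p), 0
7. r, 0
8. p, 0
9. not (not q or not r), 0
10. q, 0
11. (r implies not p) or (not q or not r), 1
12. not (r implies not p), 1
13. r, 1
14. p, 1
15. not (not q or not r), 1
16. q, 1
17. not q or not r, 1
18. not r, 1
Accessibility: 0R0, 0R1, 1R1
Branch closes: r and not r both at 1.
Every branch closes; the branch above is one of them.

No, unsatisfiable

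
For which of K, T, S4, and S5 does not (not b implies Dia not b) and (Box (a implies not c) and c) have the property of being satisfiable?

K

K-tableau for the formula:
1. not (not b implies Dia not b) and (Box (a implies not c) and c), u
2. not (not b implies Dia not b), u
3. Box (a implies not c) and c, u
4. not b, u
5. not Dia not b, u
6. Box (a implies not c), u
7. c, u
Complete open branch: satisfiable in K.
T-tableau for the formula:
1. not (not b implies Dia not b) and (Box (a implies not c) and c), u
2. not (not b implies Dia not b), u
3. Box (a implies not c) and c, u
4. not b, u
5. not Dia not b, u
6. Box (a implies not c), u
7. c, u
8. b, u
Accessibility: uRu
Branch closes: b and not b both at u.
Every branch closes (one shown): unsatisfiable in T, hence also in S4, S5 (every S4/S5-frame is a T-frame).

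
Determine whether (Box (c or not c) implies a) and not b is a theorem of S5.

Tableau for the negation not ((Box (c or not c) implies a) and not b):
1. not ((Box (c or not c) implies a) and not b), 0
2. b, 0
Accessibility: 0R0
The negation has an open branch (countermodel exists).

No, not valid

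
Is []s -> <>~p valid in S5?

Tableau for the negation ~([]s -> <>~p):
1. ~([]s -> <>~p), 0
2. []s, 0
3. ~<>~p, 0
4. s, 0
5. p, 0
Accessibility: 0R0
The negation has an open branch (countermodel exists).

No, not valid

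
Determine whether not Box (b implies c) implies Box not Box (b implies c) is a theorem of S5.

Valid in S5

Tableau for the negation not (not Box (b implies c) implies Box not Box (b implies c)):
1. not (not Box (b implies c) implies Box not Box (b implies c)), 0
2. not Box (b implies c), 0
3. not Box not Box (b implies c), 0
4. not (b implies c), 1
5. b, 1
6. not c, 1
7. Box (b implies c), 2
8. b implies c, 0
9. b implies c, 1
10. b implies c, 2
11. c, 0
12. c, 1
Accessibility: 0R0, 0R1, 0R2, 1R0, 1R1, 1R2, 2R0, 2R1, 2R2
Branch closes: c and not c both at 1.
Every branch of the negation's tableau closes; the branch above is one of them.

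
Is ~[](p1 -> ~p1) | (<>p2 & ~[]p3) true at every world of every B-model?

Invalid (countermodel exists)

Tableau for the negation ~(~[](p1 -> ~p1) | (<>p2 & ~[]p3)):
1. ~(~[](p1 -> ~p1) | (<>p2 & ~[]p3)), w0
2. [](p1 -> ~p1), w0
3. ~(<>p2 & ~[]p3), w0
4. p1 -> ~p1, w0
5. []p3, w0
6. p3, w0
7. ~p1, w0
Accessibility: w0Rw0
The negation has an open branch (countermodel exists).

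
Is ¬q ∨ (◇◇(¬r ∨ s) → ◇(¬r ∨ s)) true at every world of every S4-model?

Tableau for the negation ¬(¬q ∨ (◇◇(¬r ∨ s) → ◇(¬r ∨ s))):
1. ¬(¬q ∨ (◇◇(¬r ∨ s) → ◇(¬r ∨ s))), u
2. q, u   [¬∨-rule on 1]
3. ¬(◇◇(¬r ∨ s) → ◇(¬r ∨ s)), u   [¬∨-rule on 1]
4. ◇◇(¬r ∨ s), u   [¬→-rule on 3]
5. ¬◇(¬r ∨ s), u   [¬→-rule on 3]
6. ¬(¬r ∨ s), u   [¬◇-rule on 5 via uRu]
7. r, u   [¬∨-rule on 6]
8. ¬s, u   [¬∨-rule on 6]
9. ◇(¬r ∨ s), v   [◇-rule on 4: fresh world v, uRv]
10. ¬(¬r ∨ s), v   [¬◇-rule on 5 via uRv]
11. r, v   [¬∨-rule on 10]
12. ¬s, v   [¬∨-rule on 10]
13. ¬r ∨ s, w   [◇-rule on 9: fresh world w, vRw]
14. ¬(¬r ∨ s), w   [¬◇-rule on 5 via uRw]
15. r, w   [¬∨-rule on 14]
16. ¬s, w   [¬∨-rule on 14]
17. s, w   [∨-rule on 13 (branches; this branch)]
Accessibility: uRu, uRv, uRw, vRv, vRw, wRw
Branch closes: s and ¬s both at w.
All branches of the negation close; one closing branch shown above.

Yes, valid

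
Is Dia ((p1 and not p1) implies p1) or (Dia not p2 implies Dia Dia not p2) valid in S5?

Yes, valid

Tableau for the negation not (Dia ((p1 and not p1) implies p1) or (Dia not p2 implies Dia Dia not p2)):
1. not (Dia ((p1 and not p1) implies p1) or (Dia not p2 implies Dia Dia not p2)), 0
2. not Dia ((p1 and not p1) implies p1), 0
3. not (Dia not p2 implies Dia Dia not p2), 0
4. Dia not p2, 0
5. not Dia Dia not p2, 0
6. not ((p1 and not p1) implies p1), 0
7. p1 and not p1, 0
8. not p1, 0
9. p1, 0
Accessibility: 0R0
Branch closes: p1 and not p1 both at 0.
All branches of the negation close; one closing branch shown above.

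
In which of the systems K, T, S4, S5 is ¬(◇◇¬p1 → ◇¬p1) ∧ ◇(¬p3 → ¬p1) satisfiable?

T-tableau for the formula:
1. ¬(◇◇¬p1 → ◇¬p1) ∧ ◇(¬p3 → ¬p1), 0
2. ¬(◇◇¬p1 → ◇¬p1), 0
3. ◇(¬p3 → ¬p1), 0
4. ◇◇¬p1, 0
5. ¬◇¬p1, 0
6. p1, 0
7. ¬p3 → ¬p1, 1
8. p1, 1
9. p3, 1
10. ◇¬p1, 2
11. p1, 2
12. ¬p1, 3
Accessibility: 0R0, 0R1, 0R2, 1R1, 2R2, 2R3, 3R3
Complete open branch: satisfiable in T, hence also in K (this T-model is also a K-model).
S4-tableau for the formula:
1. ¬(◇◇¬p1 → ◇¬p1) ∧ ◇(¬p3 → ¬p1), 0
2. ¬(◇◇¬p1 → ◇¬p1), 0
3. ◇(¬p3 → ¬p1), 0
4. ◇◇¬p1, 0
5. ¬◇¬p1, 0
6. p1, 0
7. ¬p3 → ¬p1, 1
8. p1, 1
9. p3, 1
10. ◇¬p1, 2
11. p1, 2
12. ¬p1, 3
13. p1, 3
Accessibility: 0R0, 0R1, 0R2, 0R3, 1R1, 2R2, 2R3, 3R3
Branch closes: p1 and ¬p1 both at 3.
Every branch closes (one shown): unsatisfiable in S4, hence also in S5 (every S5-frame is an S4-frame).

K, T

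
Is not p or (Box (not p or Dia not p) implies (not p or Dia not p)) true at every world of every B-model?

Valid in B

Tableau for the negation not (not p or (Box (not p or Dia not p) implies (not p or Dia not p))):
1. not (not p or (Box (not p or Dia not p) implies (not p or Dia not p))), w0
2. p, w0   [neg-or-rule on 1]
3. not (Box (not p or Dia not p) implies (not p or Dia not p)), w0   [neg-or-rule on 1]
4. Box (not p or Dia not p), w0   [neg-implies-rule on 3]
5. not (not p or Dia not p), w0   [neg-implies-rule on 3]
6. not Dia not p, w0   [neg-or-rule on 5]
7. not p or Dia not p, w0   [Box-rule on 4 via w0Rw0]
8. Dia not p, w0   [or-rule on 7 (branches; this branch)]
9. not p, w1   [Dia-rule on 8: fresh world w1, w0Rw1]
10. not p or Dia not p, w1   [Box-rule on 4 via w0Rw1]
11. p, w1   [neg-Dia-rule on 6 via w0Rw1]
Accessibility: w0Rw0, w0Rw1, w1Rw0, w1Rw1
Branch closes: p and not p both at w1.
Every branch of the negation's tableau closes; the branch above is one of them.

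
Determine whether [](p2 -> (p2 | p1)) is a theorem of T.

Valid in T

Tableau for the negation ~[](p2 -> (p2 | p1)):
1. ~[](p2 -> (p2 | p1)), w0
2. ~(p2 -> (p2 | p1)), w1
3. p2, w1
4. ~(p2 | p1), w1
5. ~p2, w1
6. ~p1, w1
Accessibility: w0Rw0, w0Rw1, w1Rw1
Branch closes: p2 and ~p2 both at w1.
Every branch of the negation's tableau closes; the branch above is one of them.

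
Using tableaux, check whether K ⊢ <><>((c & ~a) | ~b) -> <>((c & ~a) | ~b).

Tableau for the negation ~(<><>((c & ~a) | ~b) -> <>((c & ~a) | ~b)):
1. ~(<><>((c & ~a) | ~b) -> <>((c & ~a) | ~b)), u
2. <><>((c & ~a) | ~b), u
3. ~<>((c & ~a) | ~b), u
4. <>((c & ~a) | ~b), v
5. ~((c & ~a) | ~b), v
6. ~(c & ~a), v
7. b, v
8. a, v
9. (c & ~a) | ~b, w
10. ~b, w
Accessibility: uRv, vRw
The negation has an open branch (countermodel exists).

Not valid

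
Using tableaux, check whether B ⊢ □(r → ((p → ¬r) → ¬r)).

Tableau for the negation ¬□(r → ((p → ¬r) → ¬r)):
1. ¬□(r → ((p → ¬r) → ¬r)), w0
2. ¬(r → ((p → ¬r) → ¬r)), w1
3. r, w1
4. ¬((p → ¬r) → ¬r), w1
5. p → ¬r, w1
6. ¬p, w1
Accessibility: w0Rw0, w0Rw1, w1Rw0, w1Rw1
The negation has an open branch (countermodel exists).

Invalid (countermodel exists)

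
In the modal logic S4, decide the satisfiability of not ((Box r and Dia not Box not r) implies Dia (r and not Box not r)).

Unsatisfiable (every branch closes)

1. not ((Box r and Dia not Box not r) implies Dia (r and not Box not r)), w0
2. Box r and Dia not Box not r, w0   [neg-implies-rule on 1]
3. not Dia (r and not Box not r), w0   [neg-implies-rule on 1]
4. Box r, w0   [and-rule on 2]
5. Dia not Box not r, w0   [and-rule on 2]
6. not (r and not Box not r), w0   [neg-Dia-rule on 3 via w0Rw0]
7. r, w0   [Box-rule on 4 via w0Rw0]
8. Box not r, w0   [neg-and-rule on 6 (branches; this branch)]
9. not r, w0   [Box-rule on 8 via w0Rw0]
Accessibility: w0Rw0
Branch closes: r and not r both at w0.
All branches of the tableau close; one closing branch shown above.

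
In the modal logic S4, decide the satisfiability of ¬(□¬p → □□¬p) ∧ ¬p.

Unsatisfiable (every branch closes)

1. ¬(□¬p → □□¬p) ∧ ¬p, w0
2. ¬(□¬p → □□¬p), w0
3. ¬p, w0
4. □¬p, w0
5. ¬□□¬p, w0
6. ¬□¬p, w1
7. ¬p, w1
8. p, w2
9. ¬p, w2
Accessibility: w0Rw0, w0Rw1, w0Rw2, w1Rw1, w1Rw2, w2Rw2
Branch closes: p and ¬p both at w2.
(One branch shown.) All branches close.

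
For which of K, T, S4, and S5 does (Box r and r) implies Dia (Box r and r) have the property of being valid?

T-tableau for the negation not ((Box r and r) implies Dia (Box r and r)):
1. not ((Box r and r) implies Dia (Box r and r)), u
2. Box r and r, u
3. not Dia (Box r and r), u
4. Box r, u
5. r, u
6. not (Box r and r), u
7. not Box r, u
8. not r, v
9. not (Box r and r), v
10. r, v
Accessibility: uRu, uRv, vRv
Branch closes: r and not r both at v.
Every branch closes (one shown): valid in T, hence also in S4, S5 (every theorem of T is a theorem of S4 and S5).
K-tableau for the negation not ((Box r and r) implies Dia (Box r and r)):
1. not ((Box r and r) implies Dia (Box r and r)), u
2. Box r and r, u
3. not Dia (Box r and r), u
4. Box r, u
5. r, u
Complete open branch: countermodel on a K-frame, so not valid in K.

T, S4, S5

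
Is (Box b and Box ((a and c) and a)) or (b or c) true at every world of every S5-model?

Tableau for the negation not ((Box b and Box ((a and c) and a)) or (b or c)):
1. not ((Box b and Box ((a and c) and a)) or (b or c)), u
2. not (Box b and Box ((a and c) and a)), u
3. not (b or c), u
4. not b, u
5. not c, u
6. not Box ((a and c) and a), u
7. not ((a and c) and a), v
8. not a, v
Accessibility: uRu, uRv, vRu, vRv
The negation has an open branch (countermodel exists).

Invalid (countermodel exists)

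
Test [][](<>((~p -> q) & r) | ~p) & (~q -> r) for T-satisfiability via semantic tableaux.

1. [][](<>((~p -> q) & r) | ~p) & (~q -> r), w0
2. [][](<>((~p -> q) & r) | ~p), w0   [&-rule on 1]
3. ~q -> r, w0   [&-rule on 1]
4. [](<>((~p -> q) & r) | ~p), w0   [[]-rule on 2 via w0Rw0]
5. <>((~p -> q) & r) | ~p, w0   [[]-rule on 4 via w0Rw0]
6. r, w0   [->-rule on 3 (branches; this branch)]
7. ~p, w0   [|-rule on 5 (branches; this branch)]
Accessibility: w0Rw0

Satisfiable (open branch found)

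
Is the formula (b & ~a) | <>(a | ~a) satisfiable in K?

1. (b & ~a) | <>(a | ~a), u
2. <>(a | ~a), u
3. a | ~a, v
4. ~a, v
Accessibility: uRv

Yes, satisfiable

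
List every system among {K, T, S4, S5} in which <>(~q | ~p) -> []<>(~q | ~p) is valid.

S5-tableau for the negation ~(<>(~q | ~p) -> []<>(~q | ~p)):
1. ~(<>(~q | ~p) -> []<>(~q | ~p)), w0
2. <>(~q | ~p), w0
3. ~[]<>(~q | ~p), w0
4. ~q | ~p, w1
5. ~p, w1
6. ~<>(~q | ~p), w2
7. ~(~q | ~p), w0
8. q, w0
9. p, w0
10. ~(~q | ~p), w1
11. q, w1
12. p, w1
Accessibility: w0Rw0, w0Rw1, w0Rw2, w1Rw0, w1Rw1, w1Rw2, w2Rw0, w2Rw1, w2Rw2
Branch closes: p and ~p both at w1.
Every branch closes (one shown): valid in S5.
S4-tableau for the negation ~(<>(~q | ~p) -> []<>(~q | ~p)):
1. ~(<>(~q | ~p) -> []<>(~q | ~p)), w0
2. <>(~q | ~p), w0
3. ~[]<>(~q | ~p), w0
4. ~q | ~p, w1
5. ~p, w1
6. ~<>(~q | ~p), w2
7. ~(~q | ~p), w2
8. q, w2
9. p, w2
Accessibility: w0Rw0, w0Rw1, w0Rw2, w1Rw1, w2Rw2
Complete open branch: countermodel on an S4-frame, so not valid in S4, nor in K, T (the same frame is also a K-frame and a T-frame).

S5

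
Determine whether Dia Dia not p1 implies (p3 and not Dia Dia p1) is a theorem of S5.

Invalid (countermodel exists)

Tableau for the negation not (Dia Dia not p1 implies (p3 and not Dia Dia p1)):
1. not (Dia Dia not p1 implies (p3 and not Dia Dia p1)), w0
2. Dia Dia not p1, w0   [neg-implies-rule on 1]
3. not (p3 and not Dia Dia p1), w0   [neg-implies-rule on 1]
4. Dia Dia p1, w0   [neg-and-rule on 3 (branches; this branch)]
5. Dia not p1, w1   [Dia-rule on 2: fresh world w1, w0Rw1]
6. Dia p1, w2   [Dia-rule on 4: fresh world w2, w0Rw2]
7. not p1, w3   [Dia-rule on 5: fresh world w3, w1Rw3]
8. p1, w4   [Dia-rule on 6: fresh world w4, w2Rw4]
Accessibility: w0Rw0, w0Rw1, w0Rw2, w0Rw3, w0Rw4, w1Rw0, w1Rw1, w1Rw2, w1Rw3, w1Rw4, w2Rw0, w2Rw1, w2Rw2, w2Rw3, w2Rw4, w3Rw0, w3Rw1, w3Rw2, w3Rw3, w3Rw4, w4Rw0, w4Rw1, w4Rw2, w4Rw3, w4Rw4
The negation has an open branch (countermodel exists).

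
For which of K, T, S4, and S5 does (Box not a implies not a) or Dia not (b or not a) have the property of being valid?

T-tableau for the negation not ((Box not a implies not a) or Dia not (b or not a)):
1. not ((Box not a implies not a) or Dia not (b or not a)), u
2. not (Box not a implies not a), u
3. not Dia not (b or not a), u
4. Box not a, u
5. a, u
6. b or not a, u
7. not a, u
Accessibility: uRu
Branch closes: a and not a both at u.
Every branch closes (one shown): valid in T, hence also in S4, S5 (every theorem of T is a theorem of S4 and S5).
K-tableau for the negation not ((Box not a implies not a) or Dia not (b or not a)):
1. not ((Box not a implies not a) or Dia not (b or not a)), u
2. not (Box not a implies not a), u
3. not Dia not (b or not a), u
4. Box not a, u
5. a, u
Complete open branch: countermodel on a K-frame, so not valid in K.

T, S4, S5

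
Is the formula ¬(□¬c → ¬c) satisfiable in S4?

No, unsatisfiable

1. ¬(□¬c → ¬c), w0
2. □¬c, w0
3. c, w0
4. ¬c, w0
Accessibility: w0Rw0
Branch closes: c and ¬c both at w0.
Every branch closes; the branch above is one of them.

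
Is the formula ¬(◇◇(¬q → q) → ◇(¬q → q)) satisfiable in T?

Satisfiable (open branch found)

1. ¬(◇◇(¬q → q) → ◇(¬q → q)), w0
2. ◇◇(¬q → q), w0
3. ¬◇(¬q → q), w0
4. ¬(¬q → q), w0
5. ¬q, w0
6. ◇(¬q → q), w1
7. ¬(¬q → q), w1
8. ¬q, w1
9. ¬q → q, w2
10. q, w2
Accessibility: w0Rw0, w0Rw1, w1Rw1, w1Rw2, w2Rw2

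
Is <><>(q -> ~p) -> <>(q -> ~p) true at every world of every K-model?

No, not valid

Tableau for the negation ~(<><>(q -> ~p) -> <>(q -> ~p)):
1. ~(<><>(q -> ~p) -> <>(q -> ~p)), u
2. <><>(q -> ~p), u
3. ~<>(q -> ~p), u
4. <>(q -> ~p), v
5. ~(q -> ~p), v
6. q, v
7. p, v
8. q -> ~p, w
9. ~p, w
Accessibility: uRv, vRw
The negation has an open branch (countermodel exists).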